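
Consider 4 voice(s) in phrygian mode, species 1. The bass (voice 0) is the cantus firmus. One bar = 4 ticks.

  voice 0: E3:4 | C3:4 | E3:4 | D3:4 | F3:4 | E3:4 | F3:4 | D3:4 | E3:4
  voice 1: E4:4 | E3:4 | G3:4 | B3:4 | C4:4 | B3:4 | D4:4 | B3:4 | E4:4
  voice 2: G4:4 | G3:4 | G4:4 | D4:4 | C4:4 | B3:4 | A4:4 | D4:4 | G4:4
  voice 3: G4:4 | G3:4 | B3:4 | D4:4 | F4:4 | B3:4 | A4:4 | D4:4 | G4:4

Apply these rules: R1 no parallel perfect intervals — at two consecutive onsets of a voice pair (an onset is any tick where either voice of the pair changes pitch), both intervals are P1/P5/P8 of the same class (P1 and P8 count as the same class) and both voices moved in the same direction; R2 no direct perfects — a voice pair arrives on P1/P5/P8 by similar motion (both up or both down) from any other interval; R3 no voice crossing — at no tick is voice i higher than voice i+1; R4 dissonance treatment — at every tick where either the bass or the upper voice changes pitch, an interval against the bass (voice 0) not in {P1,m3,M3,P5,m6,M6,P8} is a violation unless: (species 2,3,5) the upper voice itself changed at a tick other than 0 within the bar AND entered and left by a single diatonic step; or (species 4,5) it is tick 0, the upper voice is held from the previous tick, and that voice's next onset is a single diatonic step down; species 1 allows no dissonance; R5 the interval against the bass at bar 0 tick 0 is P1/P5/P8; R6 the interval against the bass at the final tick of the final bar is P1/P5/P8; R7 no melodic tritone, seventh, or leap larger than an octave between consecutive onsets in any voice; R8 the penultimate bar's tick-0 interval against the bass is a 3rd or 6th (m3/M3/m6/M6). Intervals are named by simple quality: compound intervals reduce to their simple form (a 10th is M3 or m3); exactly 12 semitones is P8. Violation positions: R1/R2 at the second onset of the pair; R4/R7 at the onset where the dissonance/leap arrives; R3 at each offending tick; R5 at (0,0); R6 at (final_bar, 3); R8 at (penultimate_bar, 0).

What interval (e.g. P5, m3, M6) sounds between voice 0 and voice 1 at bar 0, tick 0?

P8

voice 0=E3 voice 1=E4 -> P8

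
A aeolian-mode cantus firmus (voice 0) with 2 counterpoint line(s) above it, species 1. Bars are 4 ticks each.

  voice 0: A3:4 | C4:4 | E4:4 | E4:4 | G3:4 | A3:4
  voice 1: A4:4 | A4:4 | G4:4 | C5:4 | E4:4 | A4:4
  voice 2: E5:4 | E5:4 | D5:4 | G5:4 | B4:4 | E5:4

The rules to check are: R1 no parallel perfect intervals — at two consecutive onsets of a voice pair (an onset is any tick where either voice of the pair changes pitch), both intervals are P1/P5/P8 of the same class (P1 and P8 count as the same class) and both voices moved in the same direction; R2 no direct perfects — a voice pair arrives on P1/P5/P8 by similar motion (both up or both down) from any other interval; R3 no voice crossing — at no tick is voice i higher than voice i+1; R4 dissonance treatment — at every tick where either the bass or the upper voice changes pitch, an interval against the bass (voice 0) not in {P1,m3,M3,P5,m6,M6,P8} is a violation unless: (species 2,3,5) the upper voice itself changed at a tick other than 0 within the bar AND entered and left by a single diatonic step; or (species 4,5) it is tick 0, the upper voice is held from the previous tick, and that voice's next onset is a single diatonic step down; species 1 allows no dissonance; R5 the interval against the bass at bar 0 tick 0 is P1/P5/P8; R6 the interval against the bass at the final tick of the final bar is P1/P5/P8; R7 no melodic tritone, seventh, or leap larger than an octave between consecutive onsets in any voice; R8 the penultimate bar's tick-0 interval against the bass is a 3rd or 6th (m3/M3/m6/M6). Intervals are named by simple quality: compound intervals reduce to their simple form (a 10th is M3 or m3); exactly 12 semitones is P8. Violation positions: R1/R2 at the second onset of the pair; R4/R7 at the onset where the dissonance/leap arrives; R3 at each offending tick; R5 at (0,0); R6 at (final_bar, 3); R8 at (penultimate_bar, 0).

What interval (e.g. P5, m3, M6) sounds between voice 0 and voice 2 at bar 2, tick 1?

m7

voice 0=E4 voice 2=D5 -> m7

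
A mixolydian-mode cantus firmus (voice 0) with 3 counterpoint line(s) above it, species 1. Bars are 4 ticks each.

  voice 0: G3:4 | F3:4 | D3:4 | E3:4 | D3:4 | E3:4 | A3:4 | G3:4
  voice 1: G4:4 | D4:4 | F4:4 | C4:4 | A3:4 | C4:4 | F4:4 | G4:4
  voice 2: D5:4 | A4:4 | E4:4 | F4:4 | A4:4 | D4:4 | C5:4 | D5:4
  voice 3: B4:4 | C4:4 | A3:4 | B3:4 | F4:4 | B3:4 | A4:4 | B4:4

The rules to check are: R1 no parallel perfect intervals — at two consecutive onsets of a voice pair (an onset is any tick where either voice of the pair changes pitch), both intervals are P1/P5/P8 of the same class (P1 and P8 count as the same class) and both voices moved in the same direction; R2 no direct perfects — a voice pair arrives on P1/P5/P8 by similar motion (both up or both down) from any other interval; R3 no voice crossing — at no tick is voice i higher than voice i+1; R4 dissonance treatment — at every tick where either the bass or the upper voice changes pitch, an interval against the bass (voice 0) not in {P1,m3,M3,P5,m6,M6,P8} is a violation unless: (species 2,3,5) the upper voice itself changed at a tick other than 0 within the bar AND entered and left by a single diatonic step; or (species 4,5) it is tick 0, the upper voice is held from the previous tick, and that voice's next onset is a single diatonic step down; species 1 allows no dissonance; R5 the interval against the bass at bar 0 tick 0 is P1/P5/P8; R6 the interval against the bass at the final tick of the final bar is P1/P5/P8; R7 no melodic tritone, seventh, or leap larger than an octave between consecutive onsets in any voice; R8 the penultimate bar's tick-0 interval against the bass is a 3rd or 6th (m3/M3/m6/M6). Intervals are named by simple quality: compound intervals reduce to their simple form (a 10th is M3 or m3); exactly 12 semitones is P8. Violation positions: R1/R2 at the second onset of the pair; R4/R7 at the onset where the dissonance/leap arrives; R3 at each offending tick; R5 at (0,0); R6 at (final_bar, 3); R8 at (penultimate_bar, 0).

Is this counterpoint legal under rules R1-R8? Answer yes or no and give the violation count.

bar 0: v0=G3 v1=G4 v2=D5 v3=B4 (M3)
bar 1: v0=F3 v1=D4 v2=A4 v3=C4 (P5)
bar 2: v0=D3 v1=F4 v2=E4 v3=A3 (P5)
bar 3: v0=E3 v1=C4 v2=F4 v3=B3 (P5)
bar 4: v0=D3 v1=A3 v2=A4 v3=F4 (m3)
bar 5: v0=E3 v1=C4 v2=D4 v3=B3 (P5)
bar 6: v0=A3 v1=F4 v2=C5 v3=A4 (P8)
bar 7: v0=G3 v1=G4 v2=D5 v3=B4 (M3)
  R3 @ bar0.0: D5 above B4
  R5 @ bar0.0: opens on M3
  R3 @ bar0.1: D5 above B4
  R3 @ bar0.2: D5 above B4
  R3 @ bar0.3: D5 above B4
  R1 @ bar1.0: G4/D5 P5 -> D4/A4 P5 similar
  R2 @ bar1.0: G3/B4 M3 -> F3/C4 P5 similar
  R3 @ bar1.0: A4 above C4
  R7 @ bar1.0: B4->C4 leap 11st
  R3 @ bar1.1: A4 above C4
  R3 @ bar1.2: A4 above C4
  R3 @ bar1.3: A4 above C4
  R1 @ bar2.0: F3/C4 P5 -> D3/A3 P5 similar
  R2 @ bar2.0: A4/C4 M6 -> E4/A3 P5 similar
  R3 @ bar2.0: F4 above E4
  R3 @ bar2.0: E4 above A3
  R4 @ bar2.0: D3/E4 M2 untreated
  R3 @ bar2.1: F4 above E4
  R3 @ bar2.1: E4 above A3
  R3 @ bar2.2: F4 above E4
  R3 @ bar2.2: E4 above A3
  R3 @ bar2.3: F4 above E4
  R3 @ bar2.3: E4 above A3
  R1 @ bar3.0: D3/A3 P5 -> E3/B3 P5 similar
  R3 @ bar3.0: F4 above B3
  R4 @ bar3.0: E3/F4 m2 untreated
  R3 @ bar3.1: F4 above B3
  R3 @ bar3.2: F4 above B3
  R3 @ bar3.3: F4 above B3
  R2 @ bar4.0: E3/C4 m6 -> D3/A3 P5 similar
  R3 @ bar4.0: A4 above F4
  R7 @ bar4.0: B3->F4 leap 6st
  R3 @ bar4.1: A4 above F4
  R3 @ bar4.2: A4 above F4
  R3 @ bar4.3: A4 above F4
  R3 @ bar5.0: D4 above B3
  R4 @ bar5.0: E3/D4 m7 untreated
  R7 @ bar5.0: F4->B3 leap 6st
  R3 @ bar5.1: D4 above B3
  R3 @ bar5.2: D4 above B3
  R3 @ bar5.3: D4 above B3
  R2 @ bar6.0: E3/B3 P5 -> A3/A4 P8 similar
  R2 @ bar6.0: C4/D4 M2 -> F4/C5 P5 similar
  R3 @ bar6.0: C5 above A4
  R7 @ bar6.0: D4->C5 leap 10st
  R7 @ bar6.0: B3->A4 leap 10st
  R8 @ bar6.0: penult P8 not 3rd/6th
  R3 @ bar6.1: C5 above A4
  R3 @ bar6.2: C5 above A4
  R3 @ bar6.3: C5 above A4
  R1 @ bar7.0: F4/C5 P5 -> G4/D5 P5 similar
  R3 @ bar7.0: D5 above B4
  R3 @ bar7.1: D5 above B4
  R3 @ bar7.2: D5 above B4
  R3 @ bar7.3: D5 above B4
  R6 @ bar7.3: closes on M3

No (56 violations)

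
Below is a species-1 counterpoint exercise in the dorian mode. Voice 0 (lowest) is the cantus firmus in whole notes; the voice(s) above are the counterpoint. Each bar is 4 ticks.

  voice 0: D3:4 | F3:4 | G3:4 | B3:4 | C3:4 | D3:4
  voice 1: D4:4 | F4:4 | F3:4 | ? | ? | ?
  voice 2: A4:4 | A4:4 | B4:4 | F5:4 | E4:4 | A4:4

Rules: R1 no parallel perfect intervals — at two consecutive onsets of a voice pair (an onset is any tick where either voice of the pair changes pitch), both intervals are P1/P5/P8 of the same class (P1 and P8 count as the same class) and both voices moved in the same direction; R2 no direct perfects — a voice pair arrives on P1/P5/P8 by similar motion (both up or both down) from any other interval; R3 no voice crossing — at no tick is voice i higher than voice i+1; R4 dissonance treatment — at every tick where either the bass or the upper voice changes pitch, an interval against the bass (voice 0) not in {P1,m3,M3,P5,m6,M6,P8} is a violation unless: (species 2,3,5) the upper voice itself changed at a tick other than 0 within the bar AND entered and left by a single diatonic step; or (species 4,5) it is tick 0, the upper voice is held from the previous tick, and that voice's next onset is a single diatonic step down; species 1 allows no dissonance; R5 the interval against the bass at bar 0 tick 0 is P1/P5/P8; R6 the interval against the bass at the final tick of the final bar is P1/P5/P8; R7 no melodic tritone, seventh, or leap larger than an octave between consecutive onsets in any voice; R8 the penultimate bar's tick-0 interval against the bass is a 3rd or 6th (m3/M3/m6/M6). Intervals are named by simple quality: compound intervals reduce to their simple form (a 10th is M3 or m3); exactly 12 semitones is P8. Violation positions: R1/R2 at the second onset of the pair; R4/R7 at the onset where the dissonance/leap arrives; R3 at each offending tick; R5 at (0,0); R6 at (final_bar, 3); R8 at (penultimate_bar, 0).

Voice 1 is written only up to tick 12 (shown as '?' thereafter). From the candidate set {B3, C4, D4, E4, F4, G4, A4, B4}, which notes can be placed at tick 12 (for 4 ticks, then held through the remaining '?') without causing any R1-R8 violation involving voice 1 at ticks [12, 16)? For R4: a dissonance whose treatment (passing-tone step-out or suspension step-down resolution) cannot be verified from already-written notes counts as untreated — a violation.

B3: violates R2,R7
C4: violates R4
D4: legal
E4: violates R4,R7
F4: violates R2,R4
G4: violates R7
A4: violates R4,R7
B4: violates R2,R7

{D4}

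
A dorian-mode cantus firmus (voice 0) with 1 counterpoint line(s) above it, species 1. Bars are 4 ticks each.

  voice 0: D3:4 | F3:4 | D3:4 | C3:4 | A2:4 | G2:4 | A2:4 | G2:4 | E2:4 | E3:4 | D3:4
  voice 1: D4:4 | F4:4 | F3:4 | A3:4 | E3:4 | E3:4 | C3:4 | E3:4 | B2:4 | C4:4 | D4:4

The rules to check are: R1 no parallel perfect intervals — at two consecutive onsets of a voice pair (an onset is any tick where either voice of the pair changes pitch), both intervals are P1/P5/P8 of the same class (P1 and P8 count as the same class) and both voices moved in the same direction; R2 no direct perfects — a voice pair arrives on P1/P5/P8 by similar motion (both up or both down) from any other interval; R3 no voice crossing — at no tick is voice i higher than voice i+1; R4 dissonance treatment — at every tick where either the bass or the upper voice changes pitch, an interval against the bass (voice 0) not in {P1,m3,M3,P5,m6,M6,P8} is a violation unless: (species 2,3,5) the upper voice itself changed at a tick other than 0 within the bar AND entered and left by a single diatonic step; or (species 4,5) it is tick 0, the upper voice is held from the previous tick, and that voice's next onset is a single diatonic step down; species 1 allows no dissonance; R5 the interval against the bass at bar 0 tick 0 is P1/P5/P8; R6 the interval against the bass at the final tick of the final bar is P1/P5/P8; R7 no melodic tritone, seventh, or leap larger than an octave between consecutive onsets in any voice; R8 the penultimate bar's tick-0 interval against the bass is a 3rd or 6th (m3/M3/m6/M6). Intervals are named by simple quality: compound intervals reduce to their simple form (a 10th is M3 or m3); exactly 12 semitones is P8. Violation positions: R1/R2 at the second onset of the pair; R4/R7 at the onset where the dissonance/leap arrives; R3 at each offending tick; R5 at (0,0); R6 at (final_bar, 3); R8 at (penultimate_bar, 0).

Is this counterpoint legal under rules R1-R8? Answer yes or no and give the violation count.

No (4 violations)

bar 0: v0=D3 v1=D4 (P8)
bar 1: v0=F3 v1=F4 (P8)
bar 2: v0=D3 v1=F3 (m3)
bar 3: v0=C3 v1=A3 (M6)
bar 4: v0=A2 v1=E3 (P5)
bar 5: v0=G2 v1=E3 (M6)
bar 6: v0=A2 v1=C3 (m3)
bar 7: v0=G2 v1=E3 (M6)
bar 8: v0=E2 v1=B2 (P5)
bar 9: v0=E3 v1=C4 (m6)
bar 10: v0=D3 v1=D4 (P8)
  R1 @ bar1.0: D3/D4 P8 -> F3/F4 P8 similar
  R2 @ bar4.0: C3/A3 M6 -> A2/E3 P5 similar
  R2 @ bar8.0: G2/E3 M6 -> E2/B2 P5 similar
  R7 @ bar9.0: B2->C4 leap 13st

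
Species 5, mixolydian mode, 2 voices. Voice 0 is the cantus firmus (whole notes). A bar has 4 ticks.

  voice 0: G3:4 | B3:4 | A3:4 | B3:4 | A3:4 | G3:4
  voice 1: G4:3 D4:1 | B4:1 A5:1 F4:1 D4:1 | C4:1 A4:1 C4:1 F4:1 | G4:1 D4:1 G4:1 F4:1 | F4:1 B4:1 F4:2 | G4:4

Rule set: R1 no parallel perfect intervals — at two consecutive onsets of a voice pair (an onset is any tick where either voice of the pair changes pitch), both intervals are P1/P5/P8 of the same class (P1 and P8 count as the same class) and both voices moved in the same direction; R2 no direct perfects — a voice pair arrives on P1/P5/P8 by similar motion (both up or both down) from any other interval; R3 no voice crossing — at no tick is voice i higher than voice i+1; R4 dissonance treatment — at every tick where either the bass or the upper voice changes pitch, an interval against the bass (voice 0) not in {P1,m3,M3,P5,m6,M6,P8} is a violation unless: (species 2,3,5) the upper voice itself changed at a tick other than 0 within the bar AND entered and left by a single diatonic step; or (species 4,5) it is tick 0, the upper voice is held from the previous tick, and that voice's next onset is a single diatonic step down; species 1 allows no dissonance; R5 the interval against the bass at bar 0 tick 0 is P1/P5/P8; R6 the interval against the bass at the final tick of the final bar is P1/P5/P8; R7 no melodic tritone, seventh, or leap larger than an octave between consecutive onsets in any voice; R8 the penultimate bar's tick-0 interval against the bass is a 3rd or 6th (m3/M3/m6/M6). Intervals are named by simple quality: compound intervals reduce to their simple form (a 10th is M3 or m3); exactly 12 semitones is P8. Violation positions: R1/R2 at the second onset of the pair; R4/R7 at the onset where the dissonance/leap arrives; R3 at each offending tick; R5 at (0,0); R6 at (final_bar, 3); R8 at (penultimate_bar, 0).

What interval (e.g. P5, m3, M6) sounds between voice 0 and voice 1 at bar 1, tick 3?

m3

voice 0=B3 voice 1=D4 -> m3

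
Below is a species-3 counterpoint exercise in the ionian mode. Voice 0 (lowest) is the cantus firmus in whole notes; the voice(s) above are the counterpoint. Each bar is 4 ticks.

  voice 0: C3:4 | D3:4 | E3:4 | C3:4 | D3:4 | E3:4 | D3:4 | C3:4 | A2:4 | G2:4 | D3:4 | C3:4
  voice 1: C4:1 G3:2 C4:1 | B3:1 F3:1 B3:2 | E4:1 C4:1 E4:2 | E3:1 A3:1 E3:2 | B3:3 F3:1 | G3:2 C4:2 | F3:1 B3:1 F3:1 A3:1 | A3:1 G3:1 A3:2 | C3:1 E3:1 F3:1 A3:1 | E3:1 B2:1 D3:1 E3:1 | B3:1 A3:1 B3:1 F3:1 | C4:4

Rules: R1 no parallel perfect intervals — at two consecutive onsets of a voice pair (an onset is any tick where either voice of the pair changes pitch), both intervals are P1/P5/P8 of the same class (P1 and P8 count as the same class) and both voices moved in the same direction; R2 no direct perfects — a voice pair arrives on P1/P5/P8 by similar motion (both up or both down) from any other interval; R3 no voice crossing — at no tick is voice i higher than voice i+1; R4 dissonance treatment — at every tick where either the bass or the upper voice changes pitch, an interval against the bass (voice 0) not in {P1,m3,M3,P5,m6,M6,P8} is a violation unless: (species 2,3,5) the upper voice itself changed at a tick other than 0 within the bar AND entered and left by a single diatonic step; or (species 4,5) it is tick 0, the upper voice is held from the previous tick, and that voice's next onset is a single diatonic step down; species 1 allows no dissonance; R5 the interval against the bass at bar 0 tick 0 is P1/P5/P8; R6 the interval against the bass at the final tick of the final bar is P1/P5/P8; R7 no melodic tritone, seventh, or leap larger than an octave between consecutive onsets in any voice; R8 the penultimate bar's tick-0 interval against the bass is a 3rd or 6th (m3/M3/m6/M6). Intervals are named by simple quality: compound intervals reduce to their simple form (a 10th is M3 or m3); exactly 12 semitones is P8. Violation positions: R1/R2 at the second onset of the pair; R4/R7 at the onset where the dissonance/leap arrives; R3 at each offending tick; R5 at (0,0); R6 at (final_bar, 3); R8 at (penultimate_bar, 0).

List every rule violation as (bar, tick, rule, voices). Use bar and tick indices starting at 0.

bar 0: v0=C3 v1=C4 downbeat P8
bar 1: v0=D3 v1=B3 downbeat M6
bar 2: v0=E3 v1=E4 downbeat P8
bar 3: v0=C3 v1=E3 downbeat M3
bar 4: v0=D3 v1=B3 downbeat M6
bar 5: v0=E3 v1=G3 downbeat m3
bar 6: v0=D3 v1=F3 downbeat m3
bar 7: v0=C3 v1=A3 downbeat M6
bar 8: v0=A2 v1=C3 downbeat m3
bar 9: v0=G2 v1=E3 downbeat M6
bar 10: v0=D3 v1=B3 downbeat M6
bar 11: v0=C3 v1=C4 downbeat P8
  -> R7 @ bar 1 tick 1 v(1,): B3->F3 leap 6st
  -> R7 @ bar 1 tick 2 v(1,): F3->B3 leap 6st
  -> R2 @ bar 2 tick 0 v(0, 1): D3/B3 M6 -> E3/E4 P8 similar
  -> R7 @ bar 4 tick 3 v(1,): B3->F3 leap 6st
  -> R7 @ bar 6 tick 1 v(1,): F3->B3 leap 6st
  -> R7 @ bar 6 tick 2 v(1,): B3->F3 leap 6st
  -> R7 @ bar 10 tick 3 v(1,): B3->F3 leap 6st

(1, 1, R7, (1,))
(1, 2, R7, (1,))
(2, 0, R2, (0, 1))
(4, 3, R7, (1,))
(6, 1, R7, (1,))
(6, 2, R7, (1,))
(10, 3, R7, (1,))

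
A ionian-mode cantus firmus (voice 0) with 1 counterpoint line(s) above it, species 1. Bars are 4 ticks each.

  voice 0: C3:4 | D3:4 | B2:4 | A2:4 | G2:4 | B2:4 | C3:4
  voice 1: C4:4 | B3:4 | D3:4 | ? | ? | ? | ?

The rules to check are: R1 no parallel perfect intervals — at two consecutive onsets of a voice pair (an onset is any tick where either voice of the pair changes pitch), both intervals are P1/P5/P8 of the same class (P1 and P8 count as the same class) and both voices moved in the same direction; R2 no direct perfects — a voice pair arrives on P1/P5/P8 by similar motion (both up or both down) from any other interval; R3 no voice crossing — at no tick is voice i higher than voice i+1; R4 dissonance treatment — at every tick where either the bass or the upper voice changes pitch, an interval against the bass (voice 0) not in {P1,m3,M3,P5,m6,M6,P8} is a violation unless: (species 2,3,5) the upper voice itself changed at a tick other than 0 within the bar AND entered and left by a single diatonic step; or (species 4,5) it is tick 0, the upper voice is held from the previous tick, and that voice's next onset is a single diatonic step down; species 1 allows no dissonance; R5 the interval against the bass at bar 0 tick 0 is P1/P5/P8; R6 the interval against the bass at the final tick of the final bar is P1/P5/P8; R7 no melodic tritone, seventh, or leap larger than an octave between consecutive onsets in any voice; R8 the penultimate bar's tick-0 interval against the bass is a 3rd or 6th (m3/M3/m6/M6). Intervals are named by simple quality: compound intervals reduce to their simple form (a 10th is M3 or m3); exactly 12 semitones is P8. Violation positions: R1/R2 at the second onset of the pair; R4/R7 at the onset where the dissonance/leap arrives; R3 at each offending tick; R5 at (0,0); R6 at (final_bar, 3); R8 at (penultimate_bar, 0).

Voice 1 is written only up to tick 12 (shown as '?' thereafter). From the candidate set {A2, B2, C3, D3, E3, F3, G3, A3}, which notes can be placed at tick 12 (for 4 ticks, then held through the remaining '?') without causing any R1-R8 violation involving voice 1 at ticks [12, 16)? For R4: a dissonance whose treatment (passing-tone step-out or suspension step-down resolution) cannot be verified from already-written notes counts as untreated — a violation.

A2: violates R2
B2: violates R4
C3: legal
D3: violates R4
E3: legal
F3: legal
G3: violates R4
A3: legal

{A3, C3, E3, F3}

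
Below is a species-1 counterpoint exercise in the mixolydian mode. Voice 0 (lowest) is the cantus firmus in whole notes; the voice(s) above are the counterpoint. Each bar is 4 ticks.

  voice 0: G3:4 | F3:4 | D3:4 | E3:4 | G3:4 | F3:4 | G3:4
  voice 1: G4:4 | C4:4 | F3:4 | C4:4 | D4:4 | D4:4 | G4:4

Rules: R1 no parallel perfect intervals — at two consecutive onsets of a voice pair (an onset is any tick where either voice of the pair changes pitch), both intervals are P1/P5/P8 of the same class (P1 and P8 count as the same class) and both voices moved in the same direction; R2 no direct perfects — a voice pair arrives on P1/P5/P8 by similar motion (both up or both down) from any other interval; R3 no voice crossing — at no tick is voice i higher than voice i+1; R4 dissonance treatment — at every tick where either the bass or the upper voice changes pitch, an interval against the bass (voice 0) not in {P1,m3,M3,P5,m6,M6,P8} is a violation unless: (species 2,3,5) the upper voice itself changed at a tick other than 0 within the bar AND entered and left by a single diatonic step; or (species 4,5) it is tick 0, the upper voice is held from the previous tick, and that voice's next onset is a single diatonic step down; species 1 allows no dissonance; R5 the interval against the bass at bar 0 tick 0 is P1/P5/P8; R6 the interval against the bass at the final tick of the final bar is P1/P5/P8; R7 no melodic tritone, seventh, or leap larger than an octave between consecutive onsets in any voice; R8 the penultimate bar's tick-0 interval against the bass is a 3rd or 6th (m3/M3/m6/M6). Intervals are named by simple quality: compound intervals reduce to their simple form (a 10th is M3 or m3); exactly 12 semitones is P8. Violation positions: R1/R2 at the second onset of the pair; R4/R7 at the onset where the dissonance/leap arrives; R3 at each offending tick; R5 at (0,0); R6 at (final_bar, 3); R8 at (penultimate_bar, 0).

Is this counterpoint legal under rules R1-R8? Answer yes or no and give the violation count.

No (3 violations)

bar 0: v0=G3 v1=G4 (P8)
bar 1: v0=F3 v1=C4 (P5)
bar 2: v0=D3 v1=F3 (m3)
bar 3: v0=E3 v1=C4 (m6)
bar 4: v0=G3 v1=D4 (P5)
bar 5: v0=F3 v1=D4 (M6)
bar 6: v0=G3 v1=G4 (P8)
  R2 @ bar1.0: G3/G4 P8 -> F3/C4 P5 similar
  R2 @ bar4.0: E3/C4 m6 -> G3/D4 P5 similar
  R2 @ bar6.0: F3/D4 M6 -> G3/G4 P8 similar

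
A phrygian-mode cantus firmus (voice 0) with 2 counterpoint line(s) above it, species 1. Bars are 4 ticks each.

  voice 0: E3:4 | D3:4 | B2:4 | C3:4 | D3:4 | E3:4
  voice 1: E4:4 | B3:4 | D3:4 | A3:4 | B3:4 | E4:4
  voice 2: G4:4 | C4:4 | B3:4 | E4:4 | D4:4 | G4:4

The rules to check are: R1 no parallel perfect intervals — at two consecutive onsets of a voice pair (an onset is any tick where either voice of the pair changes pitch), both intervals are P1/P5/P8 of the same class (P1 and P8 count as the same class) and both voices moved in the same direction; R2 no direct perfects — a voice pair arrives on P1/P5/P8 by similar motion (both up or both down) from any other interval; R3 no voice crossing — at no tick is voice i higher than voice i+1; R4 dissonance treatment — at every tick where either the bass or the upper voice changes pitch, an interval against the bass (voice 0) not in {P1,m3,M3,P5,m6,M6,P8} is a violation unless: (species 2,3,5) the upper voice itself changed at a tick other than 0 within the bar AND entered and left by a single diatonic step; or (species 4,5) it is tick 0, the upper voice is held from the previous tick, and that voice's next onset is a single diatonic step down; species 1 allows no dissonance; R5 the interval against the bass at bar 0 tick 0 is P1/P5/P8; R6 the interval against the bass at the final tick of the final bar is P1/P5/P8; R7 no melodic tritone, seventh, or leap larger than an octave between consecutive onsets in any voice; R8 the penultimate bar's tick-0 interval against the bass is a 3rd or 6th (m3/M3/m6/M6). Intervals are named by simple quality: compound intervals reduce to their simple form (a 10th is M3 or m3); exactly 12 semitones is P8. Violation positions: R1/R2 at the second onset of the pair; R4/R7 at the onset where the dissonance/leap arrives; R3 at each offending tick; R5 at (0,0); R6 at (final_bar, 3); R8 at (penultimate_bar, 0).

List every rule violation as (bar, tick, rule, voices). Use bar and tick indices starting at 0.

(0, 0, R5, (0, 2))
(1, 0, R4, (0, 2))
(2, 0, R2, (0, 2))
(3, 0, R2, (1, 2))
(4, 0, R8, (0, 2))
(5, 0, R2, (0, 1))
(5, 3, R6, (0, 2))

bar 0: v0=E3 v1=E4 v2=G4 downbeat m3
bar 1: v0=D3 v1=B3 v2=C4 downbeat m7
bar 2: v0=B2 v1=D3 v2=B3 downbeat P8
bar 3: v0=C3 v1=A3 v2=E4 downbeat M3
bar 4: v0=D3 v1=B3 v2=D4 downbeat P8
bar 5: v0=E3 v1=E4 v2=G4 downbeat m3
  -> R5 @ bar 0 tick 0 v(0, 2): opens on m3
  -> R4 @ bar 1 tick 0 v(0, 2): D3/C4 m7 untreated
  -> R2 @ bar 2 tick 0 v(0, 2): D3/C4 m7 -> B2/B3 P8 similar
  -> R2 @ bar 3 tick 0 v(1, 2): D3/B3 M6 -> A3/E4 P5 similar
  -> R8 @ bar 4 tick 0 v(0, 2): penult P8 not 3rd/6th
  -> R2 @ bar 5 tick 0 v(0, 1): D3/B3 M6 -> E3/E4 P8 similar
  -> R6 @ bar 5 tick 3 v(0, 2): closes on m3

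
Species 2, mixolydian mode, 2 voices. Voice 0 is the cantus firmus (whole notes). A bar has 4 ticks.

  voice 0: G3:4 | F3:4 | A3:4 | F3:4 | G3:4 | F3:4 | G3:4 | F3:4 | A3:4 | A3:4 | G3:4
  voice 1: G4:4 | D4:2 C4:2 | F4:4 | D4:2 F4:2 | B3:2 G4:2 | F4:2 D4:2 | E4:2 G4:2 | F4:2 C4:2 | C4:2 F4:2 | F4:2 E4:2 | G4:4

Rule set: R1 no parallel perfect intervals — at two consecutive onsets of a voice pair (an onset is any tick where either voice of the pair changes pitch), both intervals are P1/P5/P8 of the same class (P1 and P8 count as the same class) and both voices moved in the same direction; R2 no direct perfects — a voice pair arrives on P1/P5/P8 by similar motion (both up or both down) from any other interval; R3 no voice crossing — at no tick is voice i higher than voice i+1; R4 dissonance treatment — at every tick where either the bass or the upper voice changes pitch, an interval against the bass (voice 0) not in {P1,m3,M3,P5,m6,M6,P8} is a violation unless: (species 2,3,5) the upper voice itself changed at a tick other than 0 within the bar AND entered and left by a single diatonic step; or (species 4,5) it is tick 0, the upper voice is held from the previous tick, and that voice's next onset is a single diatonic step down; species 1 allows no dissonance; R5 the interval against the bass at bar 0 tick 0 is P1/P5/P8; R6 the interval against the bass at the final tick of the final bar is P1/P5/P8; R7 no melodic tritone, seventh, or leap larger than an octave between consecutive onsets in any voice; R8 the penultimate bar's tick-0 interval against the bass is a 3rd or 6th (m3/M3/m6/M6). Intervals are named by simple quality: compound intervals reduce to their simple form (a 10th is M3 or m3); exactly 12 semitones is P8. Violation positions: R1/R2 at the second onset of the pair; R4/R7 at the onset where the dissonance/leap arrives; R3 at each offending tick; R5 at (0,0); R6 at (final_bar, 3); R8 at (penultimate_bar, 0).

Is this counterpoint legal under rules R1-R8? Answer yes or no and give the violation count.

No (3 violations)

bar 0: v0=G3 v1=G4 (P8)
bar 1: v0=F3 v1=D4 (M6)
bar 2: v0=A3 v1=F4 (m6)
bar 3: v0=F3 v1=D4 (M6)
bar 4: v0=G3 v1=B3 (M3)
bar 5: v0=F3 v1=F4 (P8)
bar 6: v0=G3 v1=E4 (M6)
bar 7: v0=F3 v1=F4 (P8)
bar 8: v0=A3 v1=C4 (m3)
bar 9: v0=A3 v1=F4 (m6)
bar 10: v0=G3 v1=G4 (P8)
  R7 @ bar4.0: F4->B3 leap 6st
  R1 @ bar5.0: G3/G4 P8 -> F3/F4 P8 similar
  R1 @ bar7.0: G3/G4 P8 -> F3/F4 P8 similar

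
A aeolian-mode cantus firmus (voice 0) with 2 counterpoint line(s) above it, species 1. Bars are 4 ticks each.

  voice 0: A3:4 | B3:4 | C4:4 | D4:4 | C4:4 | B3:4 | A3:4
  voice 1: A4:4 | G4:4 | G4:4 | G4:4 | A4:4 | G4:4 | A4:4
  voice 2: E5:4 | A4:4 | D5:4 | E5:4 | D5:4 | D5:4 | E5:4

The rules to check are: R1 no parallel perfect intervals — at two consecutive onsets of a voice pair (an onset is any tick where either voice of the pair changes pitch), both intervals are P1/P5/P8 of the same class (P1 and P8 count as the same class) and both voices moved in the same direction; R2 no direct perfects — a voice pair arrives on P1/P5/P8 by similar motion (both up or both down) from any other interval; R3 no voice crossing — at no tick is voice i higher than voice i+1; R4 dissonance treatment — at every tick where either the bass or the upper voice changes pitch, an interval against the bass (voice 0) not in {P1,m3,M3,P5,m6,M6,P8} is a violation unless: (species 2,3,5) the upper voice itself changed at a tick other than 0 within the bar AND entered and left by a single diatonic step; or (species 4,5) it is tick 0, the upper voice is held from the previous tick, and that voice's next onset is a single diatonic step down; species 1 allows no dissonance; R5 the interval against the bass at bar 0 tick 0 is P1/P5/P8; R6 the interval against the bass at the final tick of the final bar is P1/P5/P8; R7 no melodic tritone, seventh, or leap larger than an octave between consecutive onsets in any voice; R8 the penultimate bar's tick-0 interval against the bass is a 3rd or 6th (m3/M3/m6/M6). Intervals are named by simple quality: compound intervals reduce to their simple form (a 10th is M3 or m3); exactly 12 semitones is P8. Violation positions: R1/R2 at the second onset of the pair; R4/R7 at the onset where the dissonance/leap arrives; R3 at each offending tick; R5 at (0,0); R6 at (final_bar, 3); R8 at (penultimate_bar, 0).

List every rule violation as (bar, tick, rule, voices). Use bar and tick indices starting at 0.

(1, 0, R4, (0, 2))
(2, 0, R4, (0, 2))
(3, 0, R4, (0, 1))
(3, 0, R4, (0, 2))
(4, 0, R4, (0, 2))
(6, 0, R1, (1, 2))

bar 0: v0=A3 v1=A4 v2=E5 downbeat P5
bar 1: v0=B3 v1=G4 v2=A4 downbeat m7
bar 2: v0=C4 v1=G4 v2=D5 downbeat M2
bar 3: v0=D4 v1=G4 v2=E5 downbeat M2
bar 4: v0=C4 v1=A4 v2=D5 downbeat M2
bar 5: v0=B3 v1=G4 v2=D5 downbeat m3
bar 6: v0=A3 v1=A4 v2=E5 downbeat P5
  -> R4 @ bar 1 tick 0 v(0, 2): B3/A4 m7 untreated
  -> R4 @ bar 2 tick 0 v(0, 2): C4/D5 M2 untreated
  -> R4 @ bar 3 tick 0 v(0, 1): D4/G4 P4 untreated
  -> R4 @ bar 3 tick 0 v(0, 2): D4/E5 M2 untreated
  -> R4 @ bar 4 tick 0 v(0, 2): C4/D5 M2 untreated
  -> R1 @ bar 6 tick 0 v(1, 2): G4/D5 P5 -> A4/E5 P5 similar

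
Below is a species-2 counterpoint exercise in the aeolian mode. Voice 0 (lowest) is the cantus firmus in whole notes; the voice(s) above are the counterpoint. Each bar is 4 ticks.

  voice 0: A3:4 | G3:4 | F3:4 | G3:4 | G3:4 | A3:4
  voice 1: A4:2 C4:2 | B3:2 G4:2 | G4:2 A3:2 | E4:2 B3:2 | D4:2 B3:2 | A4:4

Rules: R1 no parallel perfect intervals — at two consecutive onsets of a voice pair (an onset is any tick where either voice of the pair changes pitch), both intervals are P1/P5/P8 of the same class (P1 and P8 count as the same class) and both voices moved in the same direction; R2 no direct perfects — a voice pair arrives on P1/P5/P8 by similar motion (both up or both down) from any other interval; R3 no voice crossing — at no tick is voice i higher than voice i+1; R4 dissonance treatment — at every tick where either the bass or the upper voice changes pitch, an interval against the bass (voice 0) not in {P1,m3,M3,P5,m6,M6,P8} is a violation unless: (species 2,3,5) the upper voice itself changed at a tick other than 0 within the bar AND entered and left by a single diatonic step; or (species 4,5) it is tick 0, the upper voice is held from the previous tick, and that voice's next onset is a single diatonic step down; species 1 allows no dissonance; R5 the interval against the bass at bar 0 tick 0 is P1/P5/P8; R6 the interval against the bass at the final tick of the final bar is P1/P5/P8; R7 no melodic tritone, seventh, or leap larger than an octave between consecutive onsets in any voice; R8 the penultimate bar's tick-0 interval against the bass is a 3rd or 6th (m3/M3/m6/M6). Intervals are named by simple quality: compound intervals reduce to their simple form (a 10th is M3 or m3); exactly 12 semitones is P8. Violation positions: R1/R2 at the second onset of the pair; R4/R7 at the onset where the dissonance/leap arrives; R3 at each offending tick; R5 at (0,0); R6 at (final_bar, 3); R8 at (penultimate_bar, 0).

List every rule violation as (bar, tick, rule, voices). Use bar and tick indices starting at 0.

(2, 0, R4, (0, 1))
(2, 2, R7, (1,))
(4, 0, R8, (0, 1))
(5, 0, R2, (0, 1))
(5, 0, R7, (1,))

bar 0: v0=A3 v1=A4 downbeat P8
bar 1: v0=G3 v1=B3 downbeat M3
bar 2: v0=F3 v1=G4 downbeat M2
bar 3: v0=G3 v1=E4 downbeat M6
bar 4: v0=G3 v1=D4 downbeat P5
bar 5: v0=A3 v1=A4 downbeat P8
  -> R4 @ bar 2 tick 0 v(0, 1): F3/G4 M2 untreated
  -> R7 @ bar 2 tick 2 v(1,): G4->A3 leap 10st
  -> R8 @ bar 4 tick 0 v(0, 1): penult P5 not 3rd/6th
  -> R2 @ bar 5 tick 0 v(0, 1): G3/B3 M3 -> A3/A4 P8 similar
  -> R7 @ bar 5 tick 0 v(1,): B3->A4 leap 10st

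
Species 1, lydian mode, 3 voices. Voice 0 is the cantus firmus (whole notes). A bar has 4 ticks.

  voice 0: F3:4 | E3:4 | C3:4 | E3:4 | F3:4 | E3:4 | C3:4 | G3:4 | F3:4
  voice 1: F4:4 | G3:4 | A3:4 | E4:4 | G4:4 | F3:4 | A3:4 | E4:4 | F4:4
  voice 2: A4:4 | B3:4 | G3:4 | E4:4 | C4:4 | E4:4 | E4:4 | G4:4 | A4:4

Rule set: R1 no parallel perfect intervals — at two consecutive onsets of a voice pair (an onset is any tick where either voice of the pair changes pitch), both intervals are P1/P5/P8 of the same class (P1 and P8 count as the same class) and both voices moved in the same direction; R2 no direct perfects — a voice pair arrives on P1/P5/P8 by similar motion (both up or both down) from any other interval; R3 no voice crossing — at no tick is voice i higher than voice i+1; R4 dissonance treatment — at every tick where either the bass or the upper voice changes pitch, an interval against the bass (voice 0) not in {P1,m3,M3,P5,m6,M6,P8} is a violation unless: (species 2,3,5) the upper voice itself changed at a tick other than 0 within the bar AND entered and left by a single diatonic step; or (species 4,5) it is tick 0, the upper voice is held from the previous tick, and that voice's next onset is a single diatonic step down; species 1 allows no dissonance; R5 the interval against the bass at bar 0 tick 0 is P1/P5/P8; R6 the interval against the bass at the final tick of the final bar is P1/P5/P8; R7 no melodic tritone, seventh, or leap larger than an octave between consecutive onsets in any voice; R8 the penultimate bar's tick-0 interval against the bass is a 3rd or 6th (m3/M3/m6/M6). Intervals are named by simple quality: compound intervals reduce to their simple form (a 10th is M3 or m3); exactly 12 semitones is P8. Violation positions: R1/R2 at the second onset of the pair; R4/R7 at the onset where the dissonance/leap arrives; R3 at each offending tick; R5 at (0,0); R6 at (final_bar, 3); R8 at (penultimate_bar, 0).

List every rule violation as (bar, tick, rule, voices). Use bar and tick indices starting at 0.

(0, 0, R5, (0, 2))
(1, 0, R2, (0, 2))
(1, 0, R7, (1,))
(1, 0, R7, (2,))
(2, 0, R1, (0, 2))
(2, 0, R3, (1, 2))
(2, 1, R3, (1, 2))
(2, 2, R3, (1, 2))
(2, 3, R3, (1, 2))
(3, 0, R2, (0, 1))
(3, 0, R2, (0, 2))
(3, 0, R2, (1, 2))
(4, 0, R3, (1, 2))
(4, 0, R4, (0, 1))
(4, 1, R3, (1, 2))
(4, 2, R3, (1, 2))
(4, 3, R3, (1, 2))
(5, 0, R4, (0, 1))
(5, 0, R7, (1,))
(7, 0, R2, (0, 2))
(7, 0, R8, (0, 2))
(8, 3, R6, (0, 2))

bar 0: v0=F3 v1=F4 v2=A4 downbeat M3
bar 1: v0=E3 v1=G3 v2=B3 downbeat P5
bar 2: v0=C3 v1=A3 v2=G3 downbeat P5
bar 3: v0=E3 v1=E4 v2=E4 downbeat P8
bar 4: v0=F3 v1=G4 v2=C4 downbeat P5
bar 5: v0=E3 v1=F3 v2=E4 downbeat P8
bar 6: v0=C3 v1=A3 v2=E4 downbeat M3
bar 7: v0=G3 v1=E4 v2=G4 downbeat P8
bar 8: v0=F3 v1=F4 v2=A4 downbeat M3
  -> R5 @ bar 0 tick 0 v(0, 2): opens on M3
  -> R2 @ bar 1 tick 0 v(0, 2): F3/A4 M3 -> E3/B3 P5 similar
  -> R7 @ bar 1 tick 0 v(1,): F4->G3 leap 10st
  -> R7 @ bar 1 tick 0 v(2,): A4->B3 leap 10st
  -> R1 @ bar 2 tick 0 v(0, 2): E3/B3 P5 -> C3/G3 P5 similar
  -> R3 @ bar 2 tick 0 v(1, 2): A3 above G3
  -> R3 @ bar 2 tick 1 v(1, 2): A3 above G3
  -> R3 @ bar 2 tick 2 v(1, 2): A3 above G3
  -> R3 @ bar 2 tick 3 v(1, 2): A3 above G3
  -> R2 @ bar 3 tick 0 v(0, 1): C3/A3 M6 -> E3/E4 P8 similar
  -> R2 @ bar 3 tick 0 v(0, 2): C3/G3 P5 -> E3/E4 P8 similar
  -> R2 @ bar 3 tick 0 v(1, 2): A3/G3 M2 -> E4/E4 P1 similar
  -> R3 @ bar 4 tick 0 v(1, 2): G4 above C4
  -> R4 @ bar 4 tick 0 v(0, 1): F3/G4 M2 untreated
  -> R3 @ bar 4 tick 1 v(1, 2): G4 above C4
  -> R3 @ bar 4 tick 2 v(1, 2): G4 above C4
  -> R3 @ bar 4 tick 3 v(1, 2): G4 above C4
  -> R4 @ bar 5 tick 0 v(0, 1): E3/F3 m2 untreated
  -> R7 @ bar 5 tick 0 v(1,): G4->F3 leap 14st
  -> R2 @ bar 7 tick 0 v(0, 2): C3/E4 M3 -> G3/G4 P8 similar
  -> R8 @ bar 7 tick 0 v(0, 2): penult P8 not 3rd/6th
  -> R6 @ bar 8 tick 3 v(0, 2): closes on M3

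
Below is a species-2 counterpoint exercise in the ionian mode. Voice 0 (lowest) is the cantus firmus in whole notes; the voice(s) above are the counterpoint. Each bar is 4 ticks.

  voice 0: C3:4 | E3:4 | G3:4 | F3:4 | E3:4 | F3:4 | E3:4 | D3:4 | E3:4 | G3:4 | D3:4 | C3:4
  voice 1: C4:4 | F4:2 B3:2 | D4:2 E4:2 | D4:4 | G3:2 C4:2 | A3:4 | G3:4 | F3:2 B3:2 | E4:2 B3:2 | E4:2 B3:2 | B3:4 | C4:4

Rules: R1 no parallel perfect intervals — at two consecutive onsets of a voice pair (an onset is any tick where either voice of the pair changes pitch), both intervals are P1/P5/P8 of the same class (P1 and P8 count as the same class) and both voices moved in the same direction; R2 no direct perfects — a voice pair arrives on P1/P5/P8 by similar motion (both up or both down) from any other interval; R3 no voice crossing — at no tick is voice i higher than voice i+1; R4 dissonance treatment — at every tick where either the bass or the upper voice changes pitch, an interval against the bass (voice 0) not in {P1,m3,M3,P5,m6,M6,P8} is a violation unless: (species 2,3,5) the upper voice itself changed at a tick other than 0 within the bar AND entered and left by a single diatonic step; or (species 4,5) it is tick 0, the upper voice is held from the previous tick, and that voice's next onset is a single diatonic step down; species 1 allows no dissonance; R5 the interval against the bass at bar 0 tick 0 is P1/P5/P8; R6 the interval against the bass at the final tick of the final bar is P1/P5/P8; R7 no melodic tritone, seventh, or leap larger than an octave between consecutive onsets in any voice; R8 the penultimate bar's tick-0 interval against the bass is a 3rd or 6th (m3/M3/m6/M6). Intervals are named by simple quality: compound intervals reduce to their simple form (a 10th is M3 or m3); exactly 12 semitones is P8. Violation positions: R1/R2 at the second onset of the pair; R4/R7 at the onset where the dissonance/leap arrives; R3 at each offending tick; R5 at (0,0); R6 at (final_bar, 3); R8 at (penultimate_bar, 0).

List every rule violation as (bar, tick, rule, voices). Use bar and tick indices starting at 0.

bar 0: v0=C3 v1=C4 downbeat P8
bar 1: v0=E3 v1=F4 downbeat m2
bar 2: v0=G3 v1=D4 downbeat P5
bar 3: v0=F3 v1=D4 downbeat M6
bar 4: v0=E3 v1=G3 downbeat m3
bar 5: v0=F3 v1=A3 downbeat M3
bar 6: v0=E3 v1=G3 downbeat m3
bar 7: v0=D3 v1=F3 downbeat m3
bar 8: v0=E3 v1=E4 downbeat P8
bar 9: v0=G3 v1=E4 downbeat M6
bar 10: v0=D3 v1=B3 downbeat M6
bar 11: v0=C3 v1=C4 downbeat P8
  -> R4 @ bar 1 tick 0 v(0, 1): E3/F4 m2 untreated
  -> R7 @ bar 1 tick 2 v(1,): F4->B3 leap 6st
  -> R1 @ bar 2 tick 0 v(0, 1): E3/B3 P5 -> G3/D4 P5 similar
  -> R7 @ bar 7 tick 2 v(1,): F3->B3 leap 6st
  -> R2 @ bar 8 tick 0 v(0, 1): D3/B3 M6 -> E3/E4 P8 similar

(1, 0, R4, (0, 1))
(1, 2, R7, (1,))
(2, 0, R1, (0, 1))
(7, 2, R7, (1,))
(8, 0, R2, (0, 1))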